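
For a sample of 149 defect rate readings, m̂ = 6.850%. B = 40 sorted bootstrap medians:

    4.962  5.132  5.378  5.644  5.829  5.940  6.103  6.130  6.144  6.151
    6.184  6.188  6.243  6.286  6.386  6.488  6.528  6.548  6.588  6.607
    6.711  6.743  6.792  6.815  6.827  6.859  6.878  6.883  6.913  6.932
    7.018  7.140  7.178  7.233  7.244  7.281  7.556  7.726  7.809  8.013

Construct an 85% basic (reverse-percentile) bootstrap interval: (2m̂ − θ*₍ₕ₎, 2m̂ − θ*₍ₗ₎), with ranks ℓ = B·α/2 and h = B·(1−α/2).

(6.144, 8.322)

Percentile endpoints at ranks 3 and 37: θ*₍3₎ = 5.378, θ*₍37₎ = 7.556.
Basic interval reflects these around m̂:
  lower = 2 × 6.850 − 7.556 = 6.144
  upper = 2 × 6.850 − 5.378 = 8.322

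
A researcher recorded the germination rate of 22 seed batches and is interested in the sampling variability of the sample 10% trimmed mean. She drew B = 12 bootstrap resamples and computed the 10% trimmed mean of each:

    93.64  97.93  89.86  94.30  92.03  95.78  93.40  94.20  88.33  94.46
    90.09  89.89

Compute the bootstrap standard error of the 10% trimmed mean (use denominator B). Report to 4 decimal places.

Bootstrap SE is the standard deviation of the 12 replicate 10% trimmed means.
Mean of replicates: (93.64 + 97.93 + 89.86 + 94.30 + 92.03 + 95.78 + 93.40 + 94.20 + 88.33 + 94.46 + 90.09 + 89.89) / 12 = 1113.91000 / 12 = 92.82583
Sum of squared deviations: (+0.81417)² + (+5.10417)² + (−2.96583)² + (+1.47417)² + (−0.79583)² + (+2.95417)² + (+0.57417)² + (+1.37417)² + (−4.49583)² + (+1.63417)² + (−2.73583)² + (−2.93583)² = 88.25009
Variance = 88.25009 / 12 = 7.35417
SE* = √7.35417

SE* = 2.7119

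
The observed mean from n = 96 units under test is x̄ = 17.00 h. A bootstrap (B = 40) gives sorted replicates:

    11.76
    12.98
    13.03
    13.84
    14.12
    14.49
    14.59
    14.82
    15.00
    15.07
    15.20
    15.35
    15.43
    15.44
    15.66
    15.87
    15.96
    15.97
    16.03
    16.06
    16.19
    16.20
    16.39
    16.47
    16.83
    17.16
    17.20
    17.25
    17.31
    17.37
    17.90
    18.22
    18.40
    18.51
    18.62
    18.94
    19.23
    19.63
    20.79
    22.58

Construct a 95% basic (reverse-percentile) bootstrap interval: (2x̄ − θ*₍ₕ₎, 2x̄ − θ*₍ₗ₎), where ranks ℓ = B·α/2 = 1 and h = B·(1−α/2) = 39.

Percentile endpoints at ranks 1 and 39: θ*₍1₎ = 11.76, θ*₍39₎ = 20.79.
Basic interval reflects these around x̄:
  lower = 2 × 17.00 − 20.79 = 13.21
  upper = 2 × 17.00 − 11.76 = 22.24

(13.21, 22.24)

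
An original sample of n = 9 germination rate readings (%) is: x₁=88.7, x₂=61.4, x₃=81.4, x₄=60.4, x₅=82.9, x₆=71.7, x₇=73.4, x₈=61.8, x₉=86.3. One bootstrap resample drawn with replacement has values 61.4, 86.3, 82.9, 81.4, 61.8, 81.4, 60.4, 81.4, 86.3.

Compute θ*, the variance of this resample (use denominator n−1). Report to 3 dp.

Mean = 75.9222; sum of squared deviations = 1005.3756
s² = 1005.3756 / 8 = 125.6719

θ* = 125.672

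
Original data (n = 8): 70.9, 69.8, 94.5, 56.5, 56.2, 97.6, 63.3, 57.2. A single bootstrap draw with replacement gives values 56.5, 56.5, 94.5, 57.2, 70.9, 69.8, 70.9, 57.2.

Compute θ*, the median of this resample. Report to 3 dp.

Sorted: 56.5, 56.5, 57.2, 57.2, 69.8, 70.9, 70.9, 94.5
Median = average of the two middle values = 63.500

θ* = 63.500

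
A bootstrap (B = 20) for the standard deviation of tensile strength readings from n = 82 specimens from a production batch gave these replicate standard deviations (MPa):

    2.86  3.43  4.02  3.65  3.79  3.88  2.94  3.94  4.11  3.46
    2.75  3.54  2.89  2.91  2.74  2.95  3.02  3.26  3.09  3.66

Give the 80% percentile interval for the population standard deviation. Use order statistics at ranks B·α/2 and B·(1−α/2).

(2.75, 3.94)

Sorted replicates: 2.74, 2.75, 2.86, 2.89, 2.91, 2.94, 2.95, 3.02, 3.09, 3.26, 3.43, 3.46, 3.54, 3.65, 3.66, 3.79, 3.88, 3.94, 4.02, 4.11
α = 0.20; lower rank = 20 × 0.100 = 2; upper rank = 20 × 0.900 = 18.
The 2nd smallest replicate is 2.75; the 18th is 3.94.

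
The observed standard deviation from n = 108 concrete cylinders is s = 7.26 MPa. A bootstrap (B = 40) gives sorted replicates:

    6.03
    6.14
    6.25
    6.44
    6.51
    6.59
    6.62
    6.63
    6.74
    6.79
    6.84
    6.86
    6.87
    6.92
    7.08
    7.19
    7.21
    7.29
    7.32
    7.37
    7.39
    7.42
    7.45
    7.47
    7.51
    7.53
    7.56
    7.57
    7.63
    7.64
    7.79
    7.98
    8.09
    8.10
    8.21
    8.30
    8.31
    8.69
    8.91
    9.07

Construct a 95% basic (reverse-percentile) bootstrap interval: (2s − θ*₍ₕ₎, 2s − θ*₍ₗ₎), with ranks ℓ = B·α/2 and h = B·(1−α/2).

(5.61, 8.49)

Percentile endpoints at ranks 1 and 39: θ*₍1₎ = 6.03, θ*₍39₎ = 8.91.
Basic interval reflects these around s:
  lower = 2 × 7.26 − 8.91 = 5.61
  upper = 2 × 7.26 − 6.03 = 8.49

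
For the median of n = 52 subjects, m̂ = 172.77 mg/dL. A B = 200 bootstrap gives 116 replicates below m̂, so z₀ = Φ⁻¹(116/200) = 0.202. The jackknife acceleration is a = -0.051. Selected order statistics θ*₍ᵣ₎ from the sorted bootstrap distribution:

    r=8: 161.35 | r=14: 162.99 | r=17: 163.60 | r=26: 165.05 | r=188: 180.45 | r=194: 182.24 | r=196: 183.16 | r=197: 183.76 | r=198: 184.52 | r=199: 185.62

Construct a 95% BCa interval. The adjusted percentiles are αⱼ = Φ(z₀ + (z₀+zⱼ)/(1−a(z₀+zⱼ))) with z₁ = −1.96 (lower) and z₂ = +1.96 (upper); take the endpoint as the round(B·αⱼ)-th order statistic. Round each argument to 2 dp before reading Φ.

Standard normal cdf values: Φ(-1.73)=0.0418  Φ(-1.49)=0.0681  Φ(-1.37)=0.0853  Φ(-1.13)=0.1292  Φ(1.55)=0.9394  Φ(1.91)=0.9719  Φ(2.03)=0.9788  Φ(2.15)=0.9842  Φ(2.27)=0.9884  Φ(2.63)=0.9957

(161.35, 183.76)

Lower: z₀ + z₁ = 0.202 + (-1.960) = -1.758; 1 − a(z₀+z₁) = 1 − (-0.051)(-1.758) = 0.9103; argument = 0.202 + (-1.758)/0.9103 = -1.7291 → -1.73.
α₁ = Φ(-1.73) = 0.0418; rank = round(200 × 0.0418) = 8; θ*₍8₎ = 161.35.
Upper: z₀ + z₂ = 2.162; 1 − a(z₀+z₂) = 1.1103; argument = 2.1493 → 2.15; α₂ = 0.9842; rank = 197; θ*₍197₎ = 183.76.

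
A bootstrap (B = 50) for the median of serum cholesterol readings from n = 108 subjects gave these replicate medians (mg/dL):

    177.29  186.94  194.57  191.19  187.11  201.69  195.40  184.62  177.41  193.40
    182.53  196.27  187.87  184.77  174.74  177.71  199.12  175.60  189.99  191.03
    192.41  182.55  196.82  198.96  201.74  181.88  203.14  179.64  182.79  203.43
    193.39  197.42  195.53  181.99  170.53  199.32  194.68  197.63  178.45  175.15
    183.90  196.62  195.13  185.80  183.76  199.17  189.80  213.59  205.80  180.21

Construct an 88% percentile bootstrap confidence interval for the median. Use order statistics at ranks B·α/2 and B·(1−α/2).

(175.15, 203.14)

Sorted replicates: 170.53, 174.74, 175.15, 175.60, 177.29, 177.41, 177.71, 178.45, 179.64, 180.21, 181.88, 181.99, 182.53, 182.55, 182.79, 183.76, 183.90, 184.62, 184.77, 185.80, 186.94, 187.11, 187.87, 189.80, 189.99, 191.03, 191.19, 192.41, 193.39, 193.40, 194.57, 194.68, 195.13, 195.40, 195.53, 196.27, 196.62, 196.82, 197.42, 197.63, 198.96, 199.12, 199.17, 199.32, 201.69, 201.74, 203.14, 203.43, 205.80, 213.59
α = 0.12; lower rank = 50 × 0.060 = 3; upper rank = 50 × 0.940 = 47.
The 3rd smallest replicate is 175.15; the 47th is 203.14.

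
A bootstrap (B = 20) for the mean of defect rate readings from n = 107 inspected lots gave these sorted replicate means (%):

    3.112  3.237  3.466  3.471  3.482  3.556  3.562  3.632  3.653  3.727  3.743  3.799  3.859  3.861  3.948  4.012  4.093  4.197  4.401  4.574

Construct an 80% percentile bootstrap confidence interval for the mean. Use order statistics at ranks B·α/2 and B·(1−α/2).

α = 0.20; lower rank = 20 × 0.100 = 2; upper rank = 20 × 0.900 = 18.
The 2nd smallest replicate is 3.237; the 18th is 4.197.

(3.237, 4.197)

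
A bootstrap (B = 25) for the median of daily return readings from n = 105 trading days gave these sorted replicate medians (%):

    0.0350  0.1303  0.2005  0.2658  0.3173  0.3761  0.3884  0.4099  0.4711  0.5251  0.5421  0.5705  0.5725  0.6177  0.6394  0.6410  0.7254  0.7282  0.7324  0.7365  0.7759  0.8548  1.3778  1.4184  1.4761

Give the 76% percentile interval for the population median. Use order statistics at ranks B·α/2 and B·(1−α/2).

α = 0.24; lower rank = 25 × 0.120 = 3; upper rank = 25 × 0.880 = 22.
The 3rd smallest replicate is 0.2005; the 22nd is 0.8548.

(0.2005, 0.8548)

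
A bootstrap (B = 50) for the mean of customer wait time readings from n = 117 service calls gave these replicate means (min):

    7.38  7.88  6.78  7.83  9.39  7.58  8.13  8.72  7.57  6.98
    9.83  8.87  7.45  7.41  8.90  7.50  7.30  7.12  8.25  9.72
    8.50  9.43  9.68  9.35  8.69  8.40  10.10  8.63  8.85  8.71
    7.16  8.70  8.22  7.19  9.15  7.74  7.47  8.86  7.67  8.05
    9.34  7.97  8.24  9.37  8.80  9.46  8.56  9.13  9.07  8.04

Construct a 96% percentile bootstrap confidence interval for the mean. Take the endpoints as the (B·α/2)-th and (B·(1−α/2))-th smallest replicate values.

Sorted replicates: 6.78, 6.98, 7.12, 7.16, 7.19, 7.30, 7.38, 7.41, 7.45, 7.47, 7.50, 7.57, 7.58, 7.67, 7.74, 7.83, 7.88, 7.97, 8.04, 8.05, 8.13, 8.22, 8.24, 8.25, 8.40, 8.50, 8.56, 8.63, 8.69, 8.70, 8.71, 8.72, 8.80, 8.85, 8.86, 8.87, 8.90, 9.07, 9.13, 9.15, 9.34, 9.35, 9.37, 9.39, 9.43, 9.46, 9.68, 9.72, 9.83, 10.10
α = 0.04; lower rank = 50 × 0.020 = 1; upper rank = 50 × 0.980 = 49.
The 1st smallest replicate is 6.78; the 49th is 9.83.

(6.78, 9.83)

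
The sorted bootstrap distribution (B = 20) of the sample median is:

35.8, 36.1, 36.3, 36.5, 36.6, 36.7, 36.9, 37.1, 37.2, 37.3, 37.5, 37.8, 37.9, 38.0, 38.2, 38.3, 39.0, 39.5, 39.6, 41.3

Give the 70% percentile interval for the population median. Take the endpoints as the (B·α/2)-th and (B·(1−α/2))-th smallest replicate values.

(36.3, 39.0)

α = 0.30; lower rank = 20 × 0.150 = 3; upper rank = 20 × 0.850 = 17.
The 3rd smallest replicate is 36.3; the 17th is 39.0.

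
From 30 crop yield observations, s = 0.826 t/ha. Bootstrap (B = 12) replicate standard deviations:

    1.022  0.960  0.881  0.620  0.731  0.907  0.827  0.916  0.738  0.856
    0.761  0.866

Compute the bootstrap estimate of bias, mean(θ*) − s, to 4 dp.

mean(θ*) = (1.022 + 0.960 + 0.881 + 0.620 + 0.731 + 0.907 + 0.827 + 0.916 + 0.738 + 0.856 + 0.761 + 0.866) / 12 = 0.84042
bias = 0.84042 − 0.826

bias = +0.0144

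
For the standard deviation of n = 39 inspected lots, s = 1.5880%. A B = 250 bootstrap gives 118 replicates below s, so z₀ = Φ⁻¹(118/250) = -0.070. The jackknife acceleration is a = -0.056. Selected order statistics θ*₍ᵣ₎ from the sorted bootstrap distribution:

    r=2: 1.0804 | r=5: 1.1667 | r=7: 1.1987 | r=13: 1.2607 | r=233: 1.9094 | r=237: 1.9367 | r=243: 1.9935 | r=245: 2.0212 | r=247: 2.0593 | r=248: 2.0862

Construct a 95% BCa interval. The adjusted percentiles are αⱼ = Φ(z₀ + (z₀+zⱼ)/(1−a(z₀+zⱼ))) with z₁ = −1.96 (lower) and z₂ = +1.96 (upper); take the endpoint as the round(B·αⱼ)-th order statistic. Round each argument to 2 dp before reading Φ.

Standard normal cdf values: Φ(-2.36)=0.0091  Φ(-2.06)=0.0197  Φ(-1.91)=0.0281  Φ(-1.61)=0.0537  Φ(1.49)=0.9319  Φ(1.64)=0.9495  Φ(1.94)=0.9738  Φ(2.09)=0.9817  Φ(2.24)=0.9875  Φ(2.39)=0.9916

(1.0804, 1.9367)

Lower: z₀ + z₁ = -0.070 + (-1.960) = -2.030; 1 − a(z₀+z₁) = 1 − (-0.056)(-2.030) = 0.8863; argument = -0.070 + (-2.030)/0.8863 = -2.3604 → -2.36.
α₁ = Φ(-2.36) = 0.0091; rank = round(250 × 0.0091) = 2; θ*₍2₎ = 1.0804.
Upper: z₀ + z₂ = 1.890; 1 − a(z₀+z₂) = 1.1058; argument = 1.6391 → 1.64; α₂ = 0.9495; rank = 237; θ*₍237₎ = 1.9367.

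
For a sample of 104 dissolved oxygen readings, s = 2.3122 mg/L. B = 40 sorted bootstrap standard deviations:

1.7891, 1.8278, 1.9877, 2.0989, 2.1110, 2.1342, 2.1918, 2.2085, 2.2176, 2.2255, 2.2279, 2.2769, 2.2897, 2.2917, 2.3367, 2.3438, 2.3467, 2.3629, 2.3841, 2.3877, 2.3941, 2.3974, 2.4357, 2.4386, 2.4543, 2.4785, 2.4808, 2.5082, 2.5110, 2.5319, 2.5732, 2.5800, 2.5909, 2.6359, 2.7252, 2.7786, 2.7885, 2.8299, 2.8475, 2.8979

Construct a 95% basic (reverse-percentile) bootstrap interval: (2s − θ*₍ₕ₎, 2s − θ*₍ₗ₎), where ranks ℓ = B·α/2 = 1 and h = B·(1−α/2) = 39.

(1.7769, 2.8353)

Percentile endpoints at ranks 1 and 39: θ*₍1₎ = 1.7891, θ*₍39₎ = 2.8475.
Basic interval reflects these around s:
  lower = 2 × 2.3122 − 2.8475 = 1.7769
  upper = 2 × 2.3122 − 1.7891 = 2.8353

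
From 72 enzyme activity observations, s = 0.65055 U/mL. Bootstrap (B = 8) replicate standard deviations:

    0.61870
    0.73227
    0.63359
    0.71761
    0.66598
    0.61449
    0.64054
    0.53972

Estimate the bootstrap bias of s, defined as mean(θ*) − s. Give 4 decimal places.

bias = −0.0052

mean(θ*) = (0.61870 + 0.73227 + 0.63359 + 0.71761 + 0.66598 + 0.61449 + 0.64054 + 0.53972) / 8 = 0.64536
bias = 0.64536 − 0.65055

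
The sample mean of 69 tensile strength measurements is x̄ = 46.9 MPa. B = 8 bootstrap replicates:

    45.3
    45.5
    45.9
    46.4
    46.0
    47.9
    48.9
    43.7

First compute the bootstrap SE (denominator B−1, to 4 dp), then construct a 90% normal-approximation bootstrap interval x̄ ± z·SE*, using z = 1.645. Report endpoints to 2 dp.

(44.27, 49.53)

Mean of replicates = 46.2000; sum of squared deviations = 17.9000; SE* = √(17.9000/7) = 1.5991
Margin = 1.645 × 1.5991 = 2.631
Interval: 46.9 ± 2.631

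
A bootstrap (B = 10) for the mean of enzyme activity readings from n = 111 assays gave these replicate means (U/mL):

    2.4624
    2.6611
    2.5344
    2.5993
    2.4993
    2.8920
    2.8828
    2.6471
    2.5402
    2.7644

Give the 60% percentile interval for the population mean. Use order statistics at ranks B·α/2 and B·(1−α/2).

(2.4993, 2.7644)

Sorted replicates: 2.4624, 2.4993, 2.5344, 2.5402, 2.5993, 2.6471, 2.6611, 2.7644, 2.8828, 2.8920
α = 0.40; lower rank = 10 × 0.200 = 2; upper rank = 10 × 0.800 = 8.
The 2nd smallest replicate is 2.4993; the 8th is 2.7644.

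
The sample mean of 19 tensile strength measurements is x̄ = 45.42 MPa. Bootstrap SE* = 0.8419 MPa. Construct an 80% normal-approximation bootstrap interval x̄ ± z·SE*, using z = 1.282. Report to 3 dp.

Margin = 1.282 × 0.8419 = 1.0793
Interval: 45.42 ± 1.0793

(44.341, 46.499)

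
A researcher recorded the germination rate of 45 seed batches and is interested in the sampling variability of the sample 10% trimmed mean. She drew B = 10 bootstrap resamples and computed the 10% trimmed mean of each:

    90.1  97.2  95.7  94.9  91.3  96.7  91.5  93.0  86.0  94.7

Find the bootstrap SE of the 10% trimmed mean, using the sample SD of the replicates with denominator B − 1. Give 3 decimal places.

SE* = 3.457

Bootstrap SE is the standard deviation of the 10 replicate 10% trimmed means.
Mean of replicates: (90.1 + 97.2 + 95.7 + 94.9 + 91.3 + 96.7 + 91.5 + 93.0 + 86.0 + 94.7) / 10 = 931.1000 / 10 = 93.1100
Sum of squared deviations: (−3.0100)² + (+4.0900)² + (+2.5900)² + (+1.7900)² + (−1.8100)² + (+3.5900)² + (−1.6100)² + (−0.1100)² + (−7.1100)² + (+1.5900)² = 107.5490
Variance = 107.5490 / 9 = 11.9499
SE* = √11.9499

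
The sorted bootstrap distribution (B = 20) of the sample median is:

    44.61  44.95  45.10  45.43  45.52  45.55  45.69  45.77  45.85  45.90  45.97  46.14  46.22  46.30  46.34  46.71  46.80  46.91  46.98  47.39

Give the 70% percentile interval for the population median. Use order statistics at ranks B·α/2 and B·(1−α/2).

α = 0.30; lower rank = 20 × 0.150 = 3; upper rank = 20 × 0.850 = 17.
The 3rd smallest replicate is 45.10; the 17th is 46.80.

(45.10, 46.80)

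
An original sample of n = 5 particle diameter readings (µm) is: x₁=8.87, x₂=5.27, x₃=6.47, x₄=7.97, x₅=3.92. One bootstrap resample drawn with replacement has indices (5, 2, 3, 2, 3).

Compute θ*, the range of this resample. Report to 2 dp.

Resample values: 3.92, 5.27, 6.47, 5.27, 6.47.
Range = 6.47 − 3.92 = 2.55

θ* = 2.55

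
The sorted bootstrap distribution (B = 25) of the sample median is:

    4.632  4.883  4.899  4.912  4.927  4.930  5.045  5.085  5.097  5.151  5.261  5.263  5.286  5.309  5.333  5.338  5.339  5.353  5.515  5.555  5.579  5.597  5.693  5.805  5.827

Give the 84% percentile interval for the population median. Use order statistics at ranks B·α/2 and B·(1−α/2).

(4.883, 5.693)

α = 0.16; lower rank = 25 × 0.080 = 2; upper rank = 25 × 0.920 = 23.
The 2nd smallest replicate is 4.883; the 23rd is 5.693.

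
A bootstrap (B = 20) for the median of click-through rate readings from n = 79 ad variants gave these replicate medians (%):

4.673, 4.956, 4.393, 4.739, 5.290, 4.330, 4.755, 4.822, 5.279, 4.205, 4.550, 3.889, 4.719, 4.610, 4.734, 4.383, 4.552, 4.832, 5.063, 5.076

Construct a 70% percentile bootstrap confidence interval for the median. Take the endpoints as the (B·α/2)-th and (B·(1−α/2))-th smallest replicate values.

Sorted replicates: 3.889, 4.205, 4.330, 4.383, 4.393, 4.550, 4.552, 4.610, 4.673, 4.719, 4.734, 4.739, 4.755, 4.822, 4.832, 4.956, 5.063, 5.076, 5.279, 5.290
α = 0.30; lower rank = 20 × 0.150 = 3; upper rank = 20 × 0.850 = 17.
The 3rd smallest replicate is 4.330; the 17th is 5.063.

(4.330, 5.063)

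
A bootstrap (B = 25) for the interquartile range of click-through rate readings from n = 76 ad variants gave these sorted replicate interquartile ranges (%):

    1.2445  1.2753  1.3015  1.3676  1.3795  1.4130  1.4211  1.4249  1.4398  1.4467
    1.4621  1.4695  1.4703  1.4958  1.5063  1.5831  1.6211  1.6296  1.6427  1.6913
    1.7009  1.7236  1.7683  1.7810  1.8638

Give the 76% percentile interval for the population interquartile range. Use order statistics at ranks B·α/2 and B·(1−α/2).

α = 0.24; lower rank = 25 × 0.120 = 3; upper rank = 25 × 0.880 = 22.
The 3rd smallest replicate is 1.3015; the 22nd is 1.7236.

(1.3015, 1.7236)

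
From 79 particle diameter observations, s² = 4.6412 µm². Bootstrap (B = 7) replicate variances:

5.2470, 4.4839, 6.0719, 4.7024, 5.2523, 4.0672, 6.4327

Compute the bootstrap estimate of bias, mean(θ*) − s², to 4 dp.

bias = +0.5384

mean(θ*) = (5.2470 + 4.4839 + 6.0719 + 4.7024 + 5.2523 + 4.0672 + 6.4327) / 7 = 5.17963
bias = 5.17963 − 4.6412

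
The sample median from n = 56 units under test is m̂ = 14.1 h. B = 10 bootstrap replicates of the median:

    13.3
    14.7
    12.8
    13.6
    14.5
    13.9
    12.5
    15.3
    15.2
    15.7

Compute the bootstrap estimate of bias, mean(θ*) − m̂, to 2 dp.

mean(θ*) = (13.3 + 14.7 + 12.8 + 13.6 + 14.5 + 13.9 + 12.5 + 15.3 + 15.2 + 15.7) / 10 = 14.150
bias = 14.150 − 14.1

bias = +0.05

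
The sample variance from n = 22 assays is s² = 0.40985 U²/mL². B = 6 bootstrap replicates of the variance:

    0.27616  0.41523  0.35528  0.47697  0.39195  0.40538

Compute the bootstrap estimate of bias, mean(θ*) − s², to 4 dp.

bias = −0.0230

mean(θ*) = (0.27616 + 0.41523 + 0.35528 + 0.47697 + 0.39195 + 0.40538) / 6 = 0.38683
bias = 0.38683 − 0.40985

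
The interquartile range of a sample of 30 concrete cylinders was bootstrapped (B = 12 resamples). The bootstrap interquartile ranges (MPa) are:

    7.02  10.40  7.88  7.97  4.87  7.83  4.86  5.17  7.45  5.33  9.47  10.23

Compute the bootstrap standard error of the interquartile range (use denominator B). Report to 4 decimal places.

Bootstrap SE is the standard deviation of the 12 replicate interquartile ranges.
Mean of replicates: (7.02 + 10.40 + 7.88 + 7.97 + 4.87 + 7.83 + 4.86 + 5.17 + 7.45 + 5.33 + 9.47 + 10.23) / 12 = 88.48000 / 12 = 7.37333
Sum of squared deviations: (−0.35333)² + (+3.02667)² + (+0.50667)² + (+0.59667)² + (−2.50333)² + (+0.45667)² + (−2.51333)² + (−2.20333)² + (+0.07667)² + (−2.04333)² + (+2.09667)² + (+2.85667)² = 44.28267
Variance = 44.28267 / 12 = 3.69022
SE* = √3.69022

SE* = 1.9210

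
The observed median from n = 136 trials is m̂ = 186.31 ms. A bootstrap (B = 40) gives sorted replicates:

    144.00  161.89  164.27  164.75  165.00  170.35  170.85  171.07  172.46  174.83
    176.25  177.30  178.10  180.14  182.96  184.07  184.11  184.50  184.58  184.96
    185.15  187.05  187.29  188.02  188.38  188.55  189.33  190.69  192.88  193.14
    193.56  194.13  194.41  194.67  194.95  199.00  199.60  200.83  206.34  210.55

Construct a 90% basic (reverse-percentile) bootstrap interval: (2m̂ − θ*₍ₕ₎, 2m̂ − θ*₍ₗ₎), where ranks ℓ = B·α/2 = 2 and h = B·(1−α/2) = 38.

Percentile endpoints at ranks 2 and 38: θ*₍2₎ = 161.89, θ*₍38₎ = 200.83.
Basic interval reflects these around m̂:
  lower = 2 × 186.31 − 200.83 = 171.79
  upper = 2 × 186.31 − 161.89 = 210.73

(171.79, 210.73)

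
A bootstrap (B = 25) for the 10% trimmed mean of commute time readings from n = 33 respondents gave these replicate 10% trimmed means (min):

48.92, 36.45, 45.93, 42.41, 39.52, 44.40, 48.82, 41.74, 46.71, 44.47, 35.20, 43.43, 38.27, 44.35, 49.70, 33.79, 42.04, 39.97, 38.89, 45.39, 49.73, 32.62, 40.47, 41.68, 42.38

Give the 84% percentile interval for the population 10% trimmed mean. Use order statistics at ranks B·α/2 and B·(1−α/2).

(33.79, 48.92)

Sorted replicates: 32.62, 33.79, 35.20, 36.45, 38.27, 38.89, 39.52, 39.97, 40.47, 41.68, 41.74, 42.04, 42.38, 42.41, 43.43, 44.35, 44.40, 44.47, 45.39, 45.93, 46.71, 48.82, 48.92, 49.70, 49.73
α = 0.16; lower rank = 25 × 0.080 = 2; upper rank = 25 × 0.920 = 23.
The 2nd smallest replicate is 33.79; the 23rd is 48.92.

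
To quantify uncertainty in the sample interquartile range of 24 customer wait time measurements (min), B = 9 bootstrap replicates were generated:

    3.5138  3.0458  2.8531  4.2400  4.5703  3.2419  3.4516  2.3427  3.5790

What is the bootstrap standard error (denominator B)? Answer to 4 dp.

Bootstrap SE is the standard deviation of the 9 replicate interquartile ranges.
Mean of replicates: (3.5138 + 3.0458 + 2.8531 + 4.2400 + 4.5703 + 3.2419 + 3.4516 + 2.3427 + 3.5790) / 9 = 30.83820 / 9 = 3.42647
Sum of squared deviations: (+0.08733)² + (−0.38067)² + (−0.57337)² + (+0.81353)² + (+1.14383)² + (−0.18457)² + (+0.02513)² + (−1.08377)² + (+0.15253)² = 3.68399
Variance = 3.68399 / 9 = 0.40933
SE* = √0.40933

SE* = 0.6398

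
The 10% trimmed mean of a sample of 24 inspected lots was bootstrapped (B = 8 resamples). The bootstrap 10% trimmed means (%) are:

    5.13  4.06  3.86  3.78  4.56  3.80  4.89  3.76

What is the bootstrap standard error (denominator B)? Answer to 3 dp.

SE* = 0.516

Bootstrap SE is the standard deviation of the 8 replicate 10% trimmed means.
Mean of replicates: (5.13 + 4.06 + 3.86 + 3.78 + 4.56 + 3.80 + 4.89 + 3.76) / 8 = 33.8400 / 8 = 4.2300
Sum of squared deviations: (+0.9000)² + (−0.1700)² + (−0.3700)² + (−0.4500)² + (+0.3300)² + (−0.4300)² + (+0.6600)² + (−0.4700)² = 2.1286
Variance = 2.1286 / 8 = 0.2661
SE* = √0.2661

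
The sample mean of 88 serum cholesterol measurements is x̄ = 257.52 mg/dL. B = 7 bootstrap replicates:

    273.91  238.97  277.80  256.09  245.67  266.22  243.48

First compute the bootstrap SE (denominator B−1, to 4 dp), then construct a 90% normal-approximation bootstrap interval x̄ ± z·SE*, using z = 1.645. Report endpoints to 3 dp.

(232.042, 282.998)

Mean of replicates = 257.4486; sum of squared deviations = 1439.2563; SE* = √(1439.2563/6) = 15.4879
Margin = 1.645 × 15.4879 = 25.4776
Interval: 257.52 ± 25.4776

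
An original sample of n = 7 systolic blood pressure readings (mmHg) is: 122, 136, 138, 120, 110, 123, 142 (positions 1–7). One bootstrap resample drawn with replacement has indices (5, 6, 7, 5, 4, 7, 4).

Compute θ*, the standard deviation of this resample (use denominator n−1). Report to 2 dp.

θ* = 13.37

Resample values: 110, 123, 142, 110, 120, 142, 120.
Mean = 123.8571; sum of squared deviations = 1072.8571
s² = 1072.8571 / 6 = 178.8095
s = √178.8095 = 13.37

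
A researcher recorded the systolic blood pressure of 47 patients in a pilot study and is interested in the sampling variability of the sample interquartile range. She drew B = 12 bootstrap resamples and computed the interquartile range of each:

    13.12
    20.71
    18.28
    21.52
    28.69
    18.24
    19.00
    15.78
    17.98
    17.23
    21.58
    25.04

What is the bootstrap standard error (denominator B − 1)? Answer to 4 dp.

SE* = 4.1507

Bootstrap SE is the standard deviation of the 12 replicate interquartile ranges.
Mean of replicates: (13.12 + 20.71 + 18.28 + 21.52 + 28.69 + 18.24 + 19.00 + 15.78 + 17.98 + 17.23 + 21.58 + 25.04) / 12 = 237.17000 / 12 = 19.76417
Sum of squared deviations: (−6.64417)² + (+0.94583)² + (−1.48417)² + (+1.75583)² + (+8.92583)² + (−1.52417)² + (−0.76417)² + (−3.98417)² + (−1.78417)² + (−2.53417)² + (+1.81583)² + (+5.27583)² = 189.51329
Variance = 189.51329 / 11 = 17.22848
SE* = √17.22848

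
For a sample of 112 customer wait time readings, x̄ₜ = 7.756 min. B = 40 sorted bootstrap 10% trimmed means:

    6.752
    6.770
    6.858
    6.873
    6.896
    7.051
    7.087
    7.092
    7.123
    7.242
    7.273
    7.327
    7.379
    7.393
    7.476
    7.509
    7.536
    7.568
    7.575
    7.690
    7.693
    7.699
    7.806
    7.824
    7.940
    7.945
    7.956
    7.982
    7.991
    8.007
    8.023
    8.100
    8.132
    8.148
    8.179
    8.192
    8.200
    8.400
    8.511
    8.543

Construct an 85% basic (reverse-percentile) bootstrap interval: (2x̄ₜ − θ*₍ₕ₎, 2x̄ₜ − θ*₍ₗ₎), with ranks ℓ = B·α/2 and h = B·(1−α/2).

Percentile endpoints at ranks 3 and 37: θ*₍3₎ = 6.858, θ*₍37₎ = 8.200.
Basic interval reflects these around x̄ₜ:
  lower = 2 × 7.756 − 8.200 = 7.312
  upper = 2 × 7.756 − 6.858 = 8.654

(7.312, 8.654)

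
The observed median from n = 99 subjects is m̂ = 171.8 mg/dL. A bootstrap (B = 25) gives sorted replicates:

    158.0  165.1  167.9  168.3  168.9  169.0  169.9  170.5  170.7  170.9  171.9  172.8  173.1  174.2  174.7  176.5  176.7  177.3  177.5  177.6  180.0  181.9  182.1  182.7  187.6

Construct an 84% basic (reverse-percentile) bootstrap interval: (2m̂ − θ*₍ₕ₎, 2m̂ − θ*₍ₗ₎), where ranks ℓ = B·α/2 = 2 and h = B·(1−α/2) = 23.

Percentile endpoints at ranks 2 and 23: θ*₍2₎ = 165.1, θ*₍23₎ = 182.1.
Basic interval reflects these around m̂:
  lower = 2 × 171.8 − 182.1 = 161.5
  upper = 2 × 171.8 − 165.1 = 178.5

(161.5, 178.5)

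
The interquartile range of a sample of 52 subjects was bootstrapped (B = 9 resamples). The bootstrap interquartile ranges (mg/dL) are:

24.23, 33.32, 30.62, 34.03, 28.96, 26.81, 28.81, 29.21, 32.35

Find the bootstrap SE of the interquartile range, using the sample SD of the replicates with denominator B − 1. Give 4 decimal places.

Bootstrap SE is the standard deviation of the 9 replicate interquartile ranges.
Mean of replicates: (24.23 + 33.32 + 30.62 + 34.03 + 28.96 + 26.81 + 28.81 + 29.21 + 32.35) / 9 = 268.34000 / 9 = 29.81556
Sum of squared deviations: (−5.58556)² + (+3.50444)² + (+0.80444)² + (+4.21444)² + (−0.85556)² + (−3.00556)² + (−1.00556)² + (−0.60556)² + (+2.53444)² = 79.45482
Variance = 79.45482 / 8 = 9.93185
SE* = √9.93185

SE* = 3.1515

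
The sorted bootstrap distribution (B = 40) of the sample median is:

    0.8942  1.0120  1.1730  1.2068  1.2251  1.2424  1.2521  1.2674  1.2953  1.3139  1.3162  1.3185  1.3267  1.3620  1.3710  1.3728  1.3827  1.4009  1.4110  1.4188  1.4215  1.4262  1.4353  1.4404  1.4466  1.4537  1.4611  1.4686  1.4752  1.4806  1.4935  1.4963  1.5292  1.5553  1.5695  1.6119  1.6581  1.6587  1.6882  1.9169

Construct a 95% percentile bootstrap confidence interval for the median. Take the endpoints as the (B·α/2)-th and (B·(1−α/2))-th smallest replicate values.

α = 0.05; lower rank = 40 × 0.025 = 1; upper rank = 40 × 0.975 = 39.
The 1st smallest replicate is 0.8942; the 39th is 1.6882.

(0.8942, 1.6882)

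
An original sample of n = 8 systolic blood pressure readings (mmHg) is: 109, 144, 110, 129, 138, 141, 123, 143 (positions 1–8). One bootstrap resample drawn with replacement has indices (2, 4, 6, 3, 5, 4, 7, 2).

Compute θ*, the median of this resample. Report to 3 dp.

θ* = 133.500

Resample values: 144, 129, 141, 110, 138, 129, 123, 144.
Sorted: 110, 123, 129, 129, 138, 141, 144, 144
Median = average of the two middle values = 133.500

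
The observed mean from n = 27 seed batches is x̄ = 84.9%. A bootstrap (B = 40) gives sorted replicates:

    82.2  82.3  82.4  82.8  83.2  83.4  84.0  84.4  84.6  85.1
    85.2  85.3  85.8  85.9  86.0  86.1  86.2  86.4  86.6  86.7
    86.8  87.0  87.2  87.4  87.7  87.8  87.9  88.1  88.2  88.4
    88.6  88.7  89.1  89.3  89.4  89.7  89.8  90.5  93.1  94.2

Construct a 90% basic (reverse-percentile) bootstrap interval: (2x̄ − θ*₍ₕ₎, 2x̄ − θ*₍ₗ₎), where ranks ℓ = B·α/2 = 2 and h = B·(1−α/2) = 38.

Percentile endpoints at ranks 2 and 38: θ*₍2₎ = 82.3, θ*₍38₎ = 90.5.
Basic interval reflects these around x̄:
  lower = 2 × 84.9 − 90.5 = 79.3
  upper = 2 × 84.9 − 82.3 = 87.5

(79.3, 87.5)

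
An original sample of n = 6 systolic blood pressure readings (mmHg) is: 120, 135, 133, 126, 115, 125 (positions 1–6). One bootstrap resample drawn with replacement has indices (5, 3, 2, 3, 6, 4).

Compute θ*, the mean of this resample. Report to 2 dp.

Resample values: 115, 133, 135, 133, 125, 126.
Mean = (115 + 133 + 135 + 133 + 125 + 126) / 6 = 767.0 / 6 = 127.83

θ* = 127.83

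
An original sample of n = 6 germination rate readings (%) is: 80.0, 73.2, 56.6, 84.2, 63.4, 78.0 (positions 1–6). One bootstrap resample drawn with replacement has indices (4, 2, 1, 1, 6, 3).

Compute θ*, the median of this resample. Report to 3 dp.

Resample values: 84.2, 73.2, 80.0, 80.0, 78.0, 56.6.
Sorted: 56.6, 73.2, 78.0, 80.0, 80.0, 84.2
Median = average of the two middle values = 79.000

θ* = 79.000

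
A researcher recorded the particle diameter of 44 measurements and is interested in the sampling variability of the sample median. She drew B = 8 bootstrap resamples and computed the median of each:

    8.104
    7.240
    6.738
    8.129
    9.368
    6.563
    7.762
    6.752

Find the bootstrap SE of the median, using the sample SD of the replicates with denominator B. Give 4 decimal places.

Bootstrap SE is the standard deviation of the 8 replicate medians.
Mean of replicates: (8.104 + 7.240 + 6.738 + 8.129 + 9.368 + 6.563 + 7.762 + 6.752) / 8 = 60.65600 / 8 = 7.58200
Sum of squared deviations: (+0.52200)² + (−0.34200)² + (−0.84400)² + (+0.54700)² + (+1.78600)² + (−1.01900)² + (+0.18000)² + (−0.83000)² = 6.35045
Variance = 6.35045 / 8 = 0.79381
SE* = √0.79381

SE* = 0.8910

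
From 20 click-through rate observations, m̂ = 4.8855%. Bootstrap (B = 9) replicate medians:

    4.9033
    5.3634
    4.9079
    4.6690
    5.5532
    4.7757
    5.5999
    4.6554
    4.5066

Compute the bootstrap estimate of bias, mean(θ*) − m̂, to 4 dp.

bias = +0.1072

mean(θ*) = (4.9033 + 5.3634 + 4.9079 + 4.6690 + 5.5532 + 4.7757 + 5.5999 + 4.6554 + 4.5066) / 9 = 4.99271
bias = 4.99271 − 4.8855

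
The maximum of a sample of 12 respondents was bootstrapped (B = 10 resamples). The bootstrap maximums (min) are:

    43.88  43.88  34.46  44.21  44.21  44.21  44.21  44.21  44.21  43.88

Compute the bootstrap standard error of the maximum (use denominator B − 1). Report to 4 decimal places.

Bootstrap SE is the standard deviation of the 10 replicate maximums.
Mean of replicates: (43.88 + 43.88 + 34.46 + 44.21 + 44.21 + 44.21 + 44.21 + 44.21 + 44.21 + 43.88) / 10 = 431.36000 / 10 = 43.13600
Sum of squared deviations: (+0.74400)² + (+0.74400)² + (−8.67600)² + (+1.07400)² + (+1.07400)² + (+1.07400)² + (+1.07400)² + (+1.07400)² + (+1.07400)² + (+0.74400)² = 83.85444
Variance = 83.85444 / 9 = 9.31716
SE* = √9.31716

SE* = 3.0524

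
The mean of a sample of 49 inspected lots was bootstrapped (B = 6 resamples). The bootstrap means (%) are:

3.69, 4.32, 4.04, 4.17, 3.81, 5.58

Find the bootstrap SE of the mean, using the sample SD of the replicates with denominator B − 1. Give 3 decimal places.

SE* = 0.683

Bootstrap SE is the standard deviation of the 6 replicate means.
Mean of replicates: (3.69 + 4.32 + 4.04 + 4.17 + 3.81 + 5.58) / 6 = 25.6100 / 6 = 4.2683
Sum of squared deviations: (−0.5783)² + (+0.0517)² + (−0.2283)² + (−0.0983)² + (−0.4583)² + (+1.3117)² = 2.3295
Variance = 2.3295 / 5 = 0.4659
SE* = √0.4659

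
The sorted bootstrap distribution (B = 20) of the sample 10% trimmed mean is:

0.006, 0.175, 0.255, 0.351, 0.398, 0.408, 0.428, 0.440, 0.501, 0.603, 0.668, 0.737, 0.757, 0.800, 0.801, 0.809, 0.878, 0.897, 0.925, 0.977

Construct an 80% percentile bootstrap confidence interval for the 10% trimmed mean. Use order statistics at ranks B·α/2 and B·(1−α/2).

(0.175, 0.897)

α = 0.20; lower rank = 20 × 0.100 = 2; upper rank = 20 × 0.900 = 18.
The 2nd smallest replicate is 0.175; the 18th is 0.897.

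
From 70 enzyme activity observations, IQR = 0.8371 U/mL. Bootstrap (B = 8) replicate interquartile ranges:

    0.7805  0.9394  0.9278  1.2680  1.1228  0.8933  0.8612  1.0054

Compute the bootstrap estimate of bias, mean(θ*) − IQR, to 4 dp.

bias = +0.1377

mean(θ*) = (0.7805 + 0.9394 + 0.9278 + 1.2680 + 1.1228 + 0.8933 + 0.8612 + 1.0054) / 8 = 0.97480
bias = 0.97480 − 0.8371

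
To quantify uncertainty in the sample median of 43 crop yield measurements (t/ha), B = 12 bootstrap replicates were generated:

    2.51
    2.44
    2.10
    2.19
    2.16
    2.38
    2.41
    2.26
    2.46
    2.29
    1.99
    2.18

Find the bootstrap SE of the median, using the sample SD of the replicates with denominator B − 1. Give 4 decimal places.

Bootstrap SE is the standard deviation of the 12 replicate medians.
Mean of replicates: (2.51 + 2.44 + 2.10 + 2.19 + 2.16 + 2.38 + 2.41 + 2.26 + 2.46 + 2.29 + 1.99 + 2.18) / 12 = 27.37000 / 12 = 2.28083
Sum of squared deviations: (+0.22917)² + (+0.15917)² + (−0.18083)² + (−0.09083)² + (−0.12083)² + (+0.09917)² + (+0.12917)² + (−0.02083)² + (+0.17917)² + (+0.00917)² + (−0.29083)² + (−0.10083)² = 0.28729
Variance = 0.28729 / 11 = 0.02612
SE* = √0.02612

SE* = 0.1616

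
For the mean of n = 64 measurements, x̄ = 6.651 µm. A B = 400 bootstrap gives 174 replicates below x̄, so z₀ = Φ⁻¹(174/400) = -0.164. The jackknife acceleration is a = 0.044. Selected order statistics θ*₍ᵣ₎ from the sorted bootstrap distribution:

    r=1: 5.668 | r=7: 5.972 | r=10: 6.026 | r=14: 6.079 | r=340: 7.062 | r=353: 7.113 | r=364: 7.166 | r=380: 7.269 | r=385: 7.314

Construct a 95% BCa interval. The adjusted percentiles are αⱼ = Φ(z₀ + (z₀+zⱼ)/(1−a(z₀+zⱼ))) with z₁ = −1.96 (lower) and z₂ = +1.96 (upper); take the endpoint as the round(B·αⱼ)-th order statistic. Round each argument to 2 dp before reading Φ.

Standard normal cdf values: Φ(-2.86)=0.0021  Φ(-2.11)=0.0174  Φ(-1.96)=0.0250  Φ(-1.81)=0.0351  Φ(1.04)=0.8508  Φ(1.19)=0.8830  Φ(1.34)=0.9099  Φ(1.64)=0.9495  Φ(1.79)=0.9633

(5.972, 7.314)

Lower: z₀ + z₁ = -0.164 + (-1.960) = -2.124; 1 − a(z₀+z₁) = 1 − (0.044)(-2.124) = 1.0935; argument = -0.164 + (-2.124)/1.0935 = -2.1065 → -2.11.
α₁ = Φ(-2.11) = 0.0174; rank = round(400 × 0.0174) = 7; θ*₍7₎ = 5.972.
Upper: z₀ + z₂ = 1.796; 1 − a(z₀+z₂) = 0.9210; argument = 1.7861 → 1.79; α₂ = 0.9633; rank = 385; θ*₍385₎ = 7.314.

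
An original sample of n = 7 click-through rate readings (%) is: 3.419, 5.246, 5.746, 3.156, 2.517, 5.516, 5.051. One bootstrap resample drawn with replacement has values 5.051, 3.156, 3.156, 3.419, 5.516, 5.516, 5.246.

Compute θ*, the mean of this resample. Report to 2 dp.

θ* = 4.44

Mean = (5.051 + 3.156 + 3.156 + 3.419 + 5.516 + 5.516 + 5.246) / 7 = 31.0600 / 7 = 4.44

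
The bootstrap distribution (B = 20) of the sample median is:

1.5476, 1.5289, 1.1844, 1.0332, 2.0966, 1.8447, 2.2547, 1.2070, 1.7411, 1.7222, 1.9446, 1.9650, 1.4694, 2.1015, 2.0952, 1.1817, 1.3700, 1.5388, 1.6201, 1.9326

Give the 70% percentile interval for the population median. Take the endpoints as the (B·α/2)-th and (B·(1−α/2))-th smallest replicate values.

Sorted replicates: 1.0332, 1.1817, 1.1844, 1.2070, 1.3700, 1.4694, 1.5289, 1.5388, 1.5476, 1.6201, 1.7222, 1.7411, 1.8447, 1.9326, 1.9446, 1.9650, 2.0952, 2.0966, 2.1015, 2.2547
α = 0.30; lower rank = 20 × 0.150 = 3; upper rank = 20 × 0.850 = 17.
The 3rd smallest replicate is 1.1844; the 17th is 2.0952.

(1.1844, 2.0952)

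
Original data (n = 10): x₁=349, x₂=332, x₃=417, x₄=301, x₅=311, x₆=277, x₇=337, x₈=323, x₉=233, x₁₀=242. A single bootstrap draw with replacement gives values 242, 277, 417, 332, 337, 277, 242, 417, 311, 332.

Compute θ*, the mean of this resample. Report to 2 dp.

θ* = 318.40

Mean = (242 + 277 + 417 + 332 + 337 + 277 + 242 + 417 + 311 + 332) / 10 = 3184.0 / 10 = 318.40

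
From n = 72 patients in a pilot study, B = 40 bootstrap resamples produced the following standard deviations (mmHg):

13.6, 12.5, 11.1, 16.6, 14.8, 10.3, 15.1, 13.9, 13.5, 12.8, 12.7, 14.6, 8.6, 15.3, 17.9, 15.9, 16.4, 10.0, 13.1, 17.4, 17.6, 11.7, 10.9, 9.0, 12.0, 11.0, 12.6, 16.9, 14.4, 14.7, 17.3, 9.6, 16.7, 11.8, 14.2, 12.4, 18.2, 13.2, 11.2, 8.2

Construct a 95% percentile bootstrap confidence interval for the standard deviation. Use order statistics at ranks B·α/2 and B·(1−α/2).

Sorted replicates: 8.2, 8.6, 9.0, 9.6, 10.0, 10.3, 10.9, 11.0, 11.1, 11.2, 11.7, 11.8, 12.0, 12.4, 12.5, 12.6, 12.7, 12.8, 13.1, 13.2, 13.5, 13.6, 13.9, 14.2, 14.4, 14.6, 14.7, 14.8, 15.1, 15.3, 15.9, 16.4, 16.6, 16.7, 16.9, 17.3, 17.4, 17.6, 17.9, 18.2
α = 0.05; lower rank = 40 × 0.025 = 1; upper rank = 40 × 0.975 = 39.
The 1st smallest replicate is 8.2; the 39th is 17.9.

(8.2, 17.9)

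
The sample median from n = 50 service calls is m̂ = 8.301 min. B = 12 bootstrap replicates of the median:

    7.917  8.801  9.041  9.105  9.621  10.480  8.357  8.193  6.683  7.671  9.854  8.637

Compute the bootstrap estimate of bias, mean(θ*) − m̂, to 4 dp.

bias = +0.3957

mean(θ*) = (7.917 + 8.801 + 9.041 + 9.105 + 9.621 + 10.480 + 8.357 + 8.193 + 6.683 + 7.671 + 9.854 + 8.637) / 12 = 8.69667
bias = 8.69667 − 8.301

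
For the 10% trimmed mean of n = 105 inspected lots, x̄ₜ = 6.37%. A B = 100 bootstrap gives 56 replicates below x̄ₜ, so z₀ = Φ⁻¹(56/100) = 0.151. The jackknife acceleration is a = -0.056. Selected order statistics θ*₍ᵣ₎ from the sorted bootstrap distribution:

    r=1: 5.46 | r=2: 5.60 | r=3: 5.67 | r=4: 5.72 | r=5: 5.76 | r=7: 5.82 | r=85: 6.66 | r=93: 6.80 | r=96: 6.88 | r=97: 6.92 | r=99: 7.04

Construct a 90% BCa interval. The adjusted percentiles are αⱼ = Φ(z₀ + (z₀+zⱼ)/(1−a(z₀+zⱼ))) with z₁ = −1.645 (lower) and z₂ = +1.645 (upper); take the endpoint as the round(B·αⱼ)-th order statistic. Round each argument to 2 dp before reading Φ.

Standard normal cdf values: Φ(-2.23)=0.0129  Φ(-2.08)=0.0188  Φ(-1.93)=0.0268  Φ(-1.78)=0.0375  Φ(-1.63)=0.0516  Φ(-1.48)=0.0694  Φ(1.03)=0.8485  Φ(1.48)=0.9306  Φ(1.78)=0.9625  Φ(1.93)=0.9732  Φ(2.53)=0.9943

Lower: z₀ + z₁ = 0.151 + (-1.645) = -1.494; 1 − a(z₀+z₁) = 1 − (-0.056)(-1.494) = 0.9163; argument = 0.151 + (-1.494)/0.9163 = -1.4794 → -1.48.
α₁ = Φ(-1.48) = 0.0694; rank = round(100 × 0.0694) = 7; θ*₍7₎ = 5.82.
Upper: z₀ + z₂ = 1.796; 1 − a(z₀+z₂) = 1.1006; argument = 1.7829 → 1.78; α₂ = 0.9625; rank = 96; θ*₍96₎ = 6.88.

(5.82, 6.88)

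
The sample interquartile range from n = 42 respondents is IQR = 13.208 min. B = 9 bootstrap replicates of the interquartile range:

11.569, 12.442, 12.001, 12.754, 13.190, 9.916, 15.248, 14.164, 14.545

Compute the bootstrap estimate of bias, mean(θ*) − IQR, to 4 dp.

bias = −0.3381

mean(θ*) = (11.569 + 12.442 + 12.001 + 12.754 + 13.190 + 9.916 + 15.248 + 14.164 + 14.545) / 9 = 12.86989
bias = 12.86989 − 13.208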